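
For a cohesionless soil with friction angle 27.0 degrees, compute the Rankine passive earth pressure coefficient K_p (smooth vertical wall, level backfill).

2.66

K_p = (1 + sin φ)/(1 − sin φ) = tan²(45° + 27.0°/2) = 2.663.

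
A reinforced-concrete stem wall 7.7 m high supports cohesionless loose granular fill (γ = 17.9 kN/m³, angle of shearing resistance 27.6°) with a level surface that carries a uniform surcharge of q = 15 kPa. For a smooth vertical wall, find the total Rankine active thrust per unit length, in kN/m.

K_a = tan²(45° − φ/2) = 0.3668.
Soil triangle: ½ K_a γ H² = 0.5×0.3668×17.9×7.7² = 194.6 kN/m.
Surcharge rectangle: K_a q H = 0.3668×15×7.7 = 42.36 kN/m.
Total = 194.6 + 42.36 = 237.0 kN/m.

237 kN/m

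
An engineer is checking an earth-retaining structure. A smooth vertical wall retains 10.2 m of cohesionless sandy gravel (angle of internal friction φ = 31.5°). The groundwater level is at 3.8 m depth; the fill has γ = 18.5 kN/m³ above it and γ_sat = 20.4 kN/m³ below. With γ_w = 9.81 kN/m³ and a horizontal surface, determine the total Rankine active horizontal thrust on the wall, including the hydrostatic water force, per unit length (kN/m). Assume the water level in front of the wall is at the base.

452 kN/m

K_a = tan²(45° − φ/2) = 0.3136.
γ' = 20.4 − 9.81 = 10.59 kN/m³. Depth below WT = 6.4 m.
σ'_h at WT = K_a γ d_w = 22.05 kPa; at base = 22.05 + K_a γ' × 6.4 = 43.30 kPa.
P₁ (0–3.8 m) = ½×22.05×3.8 = 41.89. P₂ (3.8–10.2 m) = ½(22.05+43.30)×6.4 = 209.1.
P_w = ½ γ_w h₂² = 0.5×9.81×6.4² = 200.9. Total = 41.89+209.1+200.9 = 451.9 kN/m.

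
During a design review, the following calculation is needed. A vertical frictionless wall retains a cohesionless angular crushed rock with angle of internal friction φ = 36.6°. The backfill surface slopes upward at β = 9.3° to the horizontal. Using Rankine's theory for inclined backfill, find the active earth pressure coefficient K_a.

K_a = cos β · (cos β − √(cos²β − cos²φ)) / (cos β + √(cos²β − cos²φ)).
cos β = 0.9869, cos φ = 0.8028, √(cos²β − cos²φ) = 0.5739.
K_a = 0.9869 × (0.9869 − 0.5739)/(0.9869 + 0.5739) = 0.2611.

0.261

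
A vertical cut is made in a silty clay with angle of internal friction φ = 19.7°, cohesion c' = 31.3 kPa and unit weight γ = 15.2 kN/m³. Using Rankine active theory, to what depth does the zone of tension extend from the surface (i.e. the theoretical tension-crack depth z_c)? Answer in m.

K_a = tan²(45° − 19.7°/2) = 0.4958; √K_a = 0.7041.
The active pressure is zero where K_a γ z = 2c√K_a, so z_c = 2c/(γ√K_a) = 2×31.3/(15.2×0.7041) = 5.849 m.

5.85 m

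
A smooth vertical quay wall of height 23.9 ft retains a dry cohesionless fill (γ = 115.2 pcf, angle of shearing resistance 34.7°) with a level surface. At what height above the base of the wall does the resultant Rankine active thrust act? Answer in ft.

K_a = 0.2745.
The pressure distribution is triangular, so the resultant acts at H/3 above the base = 23.9/3 = 7.967 ft.

7.97 ft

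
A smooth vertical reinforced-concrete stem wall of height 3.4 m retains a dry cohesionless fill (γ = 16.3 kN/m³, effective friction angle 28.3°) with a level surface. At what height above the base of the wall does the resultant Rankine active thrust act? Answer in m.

K_a = 0.3568.
The pressure distribution is triangular, so the resultant acts at H/3 above the base = 3.4/3 = 1.133 m.

1.13 m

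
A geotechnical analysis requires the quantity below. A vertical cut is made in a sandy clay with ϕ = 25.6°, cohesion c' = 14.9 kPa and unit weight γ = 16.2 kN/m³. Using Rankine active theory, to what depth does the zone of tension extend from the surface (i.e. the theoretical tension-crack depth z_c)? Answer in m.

K_a = tan²(45° − 25.6°/2) = 0.3966; √K_a = 0.6297.
The active pressure is zero where K_a γ z = 2c√K_a, so z_c = 2c/(γ√K_a) = 2×14.9/(16.2×0.6297) = 2.921 m.

2.92 m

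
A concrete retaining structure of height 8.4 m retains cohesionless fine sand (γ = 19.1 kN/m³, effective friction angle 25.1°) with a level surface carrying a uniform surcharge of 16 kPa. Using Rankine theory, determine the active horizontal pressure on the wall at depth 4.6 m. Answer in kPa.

42.0 kPa

K_a = (1 − sin φ)/(1 + sin φ) = 0.4043.
σ_v = γz + q = 19.1 × 4.6 + 16 = 103.9 kPa.
σ_h = K_a σ_v = 0.4043 × 103.9 = 41.99 kPa.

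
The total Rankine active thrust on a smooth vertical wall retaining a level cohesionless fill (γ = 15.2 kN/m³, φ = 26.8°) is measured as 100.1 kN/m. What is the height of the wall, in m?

5.90 m

K_a = 0.3785. P_a = ½ K_a γ H² ⇒ H = √(2P_a/(K_a γ)).
H = √(2×100.1/(0.3785×15.2)) = 5.899 m.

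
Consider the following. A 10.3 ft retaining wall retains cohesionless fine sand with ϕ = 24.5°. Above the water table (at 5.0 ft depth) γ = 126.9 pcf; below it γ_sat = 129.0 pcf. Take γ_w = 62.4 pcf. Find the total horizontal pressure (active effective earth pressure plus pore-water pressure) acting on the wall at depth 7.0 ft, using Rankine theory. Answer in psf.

K_a = (1 − sin φ)/(1 + sin φ) = 0.4137.
γ' = 129.0 − 62.4 = 66.60 pcf.
Effective vertical stress at 7.0 ft: σ'_v = 126.9×5.0 + 66.60×2.00 = 767.7 psf.
σ'_h = K_a σ'_v = 0.4137 × 767.7 = 317.6 psf; u = γ_w × 2.00 = 124.8 psf.
Total σ_h = 317.6 + 124.8 = 442.4 psf.

442 psf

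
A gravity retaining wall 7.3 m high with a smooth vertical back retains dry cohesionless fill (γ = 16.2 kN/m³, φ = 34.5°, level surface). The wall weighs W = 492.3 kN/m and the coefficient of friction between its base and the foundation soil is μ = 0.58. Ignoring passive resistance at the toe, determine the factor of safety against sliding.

K_a = tan²(45° − 34.5°/2) = 0.2768.
P_a = ½K_aγH² = 0.5×0.2768×16.2×7.3² = 119.5 kN/m, acting at H/3 = 2.433 m above the base.
FS_sliding = μW / P_a = 0.58×492.3 / 119.5 = 2.390.

2.39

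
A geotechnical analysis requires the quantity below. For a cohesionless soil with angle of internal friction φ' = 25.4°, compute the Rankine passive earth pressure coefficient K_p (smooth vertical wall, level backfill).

2.50

K_p = (1 + sin φ)/(1 − sin φ) = tan²(45° + 25.4°/2) = 2.502.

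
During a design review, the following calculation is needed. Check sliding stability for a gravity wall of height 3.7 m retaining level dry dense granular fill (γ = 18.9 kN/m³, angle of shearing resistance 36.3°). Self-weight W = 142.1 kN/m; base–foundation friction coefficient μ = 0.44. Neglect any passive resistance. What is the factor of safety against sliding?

1.89

K_a = tan²(45° − 36.3°/2) = 0.2563.
P_a = ½K_aγH² = 0.5×0.2563×18.9×3.7² = 33.15 kN/m, acting at H/3 = 1.233 m above the base.
FS_sliding = μW / P_a = 0.44×142.1 / 33.15 = 1.886.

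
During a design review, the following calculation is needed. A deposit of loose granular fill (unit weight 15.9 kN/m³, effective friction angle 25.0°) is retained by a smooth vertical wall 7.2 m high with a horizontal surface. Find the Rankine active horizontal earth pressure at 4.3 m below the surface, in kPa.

27.7 kPa

K_a = (1 − sin φ)/(1 + sin φ) = 0.4059.
σ_h = K_a γ z = 0.4059 × 15.9 × 4.3 = 27.75 kPa.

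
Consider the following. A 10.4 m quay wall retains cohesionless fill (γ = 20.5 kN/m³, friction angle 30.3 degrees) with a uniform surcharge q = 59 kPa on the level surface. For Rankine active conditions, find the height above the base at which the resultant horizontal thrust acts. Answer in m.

K_a = 0.3293.
Triangular part P₁ = ½K_aγH² = 365.1 at H/3 = 3.467 m; rectangular part P₂ = K_a q H = 202.1 at H/2 = 5.200 m.
ȳ = (P₁·3.467 + P₂·5.200)/(P₁+P₂) = 4.084 m.

4.08 m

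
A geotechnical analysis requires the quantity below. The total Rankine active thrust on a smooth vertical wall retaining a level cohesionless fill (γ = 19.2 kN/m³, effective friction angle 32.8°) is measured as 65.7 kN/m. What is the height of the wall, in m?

K_a = 0.2973. P_a = ½ K_a γ H² ⇒ H = √(2P_a/(K_a γ)).
H = √(2×65.7/(0.2973×19.2)) = 4.798 m.

4.80 m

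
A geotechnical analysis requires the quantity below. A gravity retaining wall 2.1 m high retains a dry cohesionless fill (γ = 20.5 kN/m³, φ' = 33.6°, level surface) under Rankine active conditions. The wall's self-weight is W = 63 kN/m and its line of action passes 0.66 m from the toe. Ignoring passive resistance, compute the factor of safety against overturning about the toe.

K_a = tan²(45° − 33.6°/2) = 0.2875.
P_a = ½K_aγH² = 0.5×0.2875×20.5×2.1² = 13.00 kN/m, acting at H/3 = 0.7000 m above the base.
Overturning moment M_o = P_a × H/3 = 13.00 × 0.7000 = 9.097.
Resisting moment M_r = W × 0.66 = 63 × 0.66 = 41.58.
FS_overturning = M_r/M_o = 41.58/9.097 = 4.571.

4.57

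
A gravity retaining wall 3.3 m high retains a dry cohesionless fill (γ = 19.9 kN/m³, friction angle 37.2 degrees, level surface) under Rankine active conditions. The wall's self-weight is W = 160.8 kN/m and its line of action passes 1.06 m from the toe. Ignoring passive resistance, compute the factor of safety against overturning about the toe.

5.80

K_a = tan²(45° − 37.2°/2) = 0.2464.
P_a = ½K_aγH² = 0.5×0.2464×19.9×3.3² = 26.70 kN/m, acting at H/3 = 1.100 m above the base.
Overturning moment M_o = P_a × H/3 = 26.70 × 1.100 = 29.37.
Resisting moment M_r = W × 1.06 = 160.8 × 1.06 = 170.4.
FS_overturning = M_r/M_o = 170.4/29.37 = 5.803.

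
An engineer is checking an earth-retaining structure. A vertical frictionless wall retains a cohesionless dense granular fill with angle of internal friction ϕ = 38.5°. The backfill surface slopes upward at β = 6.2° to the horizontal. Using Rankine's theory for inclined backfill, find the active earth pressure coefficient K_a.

K_a = cos β · (cos β − √(cos²β − cos²φ)) / (cos β + √(cos²β − cos²φ)).
cos β = 0.9942, cos φ = 0.7826, √(cos²β − cos²φ) = 0.6131.
K_a = 0.9942 × (0.9942 − 0.6131)/(0.9942 + 0.6131) = 0.2357.

0.236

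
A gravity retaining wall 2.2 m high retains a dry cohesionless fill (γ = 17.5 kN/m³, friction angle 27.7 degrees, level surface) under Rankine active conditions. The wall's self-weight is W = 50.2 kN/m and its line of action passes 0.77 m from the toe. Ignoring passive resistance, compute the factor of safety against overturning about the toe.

3.41

K_a = tan²(45° − 27.7°/2) = 0.3653.
P_a = ½K_aγH² = 0.5×0.3653×17.5×2.2² = 15.47 kN/m, acting at H/3 = 0.7333 m above the base.
Overturning moment M_o = P_a × H/3 = 15.47 × 0.7333 = 11.35.
Resisting moment M_r = W × 0.77 = 50.2 × 0.77 = 38.65.
FS_overturning = M_r/M_o = 38.65/11.35 = 3.407.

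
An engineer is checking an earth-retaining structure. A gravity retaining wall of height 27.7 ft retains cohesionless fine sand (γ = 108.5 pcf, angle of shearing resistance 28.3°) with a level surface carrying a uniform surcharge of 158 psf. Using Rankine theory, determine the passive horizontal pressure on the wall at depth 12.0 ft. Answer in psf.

4090 psf

K_p = (1 + sin φ)/(1 − sin φ) = 2.803.
σ_v = γz + q = 108.5 × 12.0 + 158 = 1460 psf.
σ_h = K_p σ_v = 2.803 × 1460 = 4092 psf.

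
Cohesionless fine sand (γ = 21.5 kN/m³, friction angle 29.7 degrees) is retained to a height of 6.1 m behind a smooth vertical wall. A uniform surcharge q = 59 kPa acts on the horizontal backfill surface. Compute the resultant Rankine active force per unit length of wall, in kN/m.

K_a = tan²(45° − φ/2) = 0.3374.
Soil triangle: ½ K_a γ H² = 0.5×0.3374×21.5×6.1² = 135.0 kN/m.
Surcharge rectangle: K_a q H = 0.3374×59×6.1 = 121.4 kN/m.
Total = 135.0 + 121.4 = 256.4 kN/m.

256 kN/m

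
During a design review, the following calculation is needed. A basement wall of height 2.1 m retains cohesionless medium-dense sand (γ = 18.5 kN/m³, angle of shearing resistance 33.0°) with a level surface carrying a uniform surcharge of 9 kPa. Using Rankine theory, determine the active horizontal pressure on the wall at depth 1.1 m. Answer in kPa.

8.65 kPa

K_a = (1 − sin φ)/(1 + sin φ) = 0.2948.
σ_v = γz + q = 18.5 × 1.1 + 9 = 29.35 kPa.
σ_h = K_a σ_v = 0.2948 × 29.35 = 8.652 kPa.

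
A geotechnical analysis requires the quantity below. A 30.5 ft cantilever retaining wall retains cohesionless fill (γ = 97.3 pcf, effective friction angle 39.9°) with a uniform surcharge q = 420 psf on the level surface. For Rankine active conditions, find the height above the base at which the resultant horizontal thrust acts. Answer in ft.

11.3 ft

K_a = 0.2184.
Triangular part P₁ = ½K_aγH² = 9886 at H/3 = 10.17 ft; rectangular part P₂ = K_a q H = 2798 at H/2 = 15.25 ft.
ȳ = (P₁·10.17 + P₂·15.25)/(P₁+P₂) = 11.29 ft.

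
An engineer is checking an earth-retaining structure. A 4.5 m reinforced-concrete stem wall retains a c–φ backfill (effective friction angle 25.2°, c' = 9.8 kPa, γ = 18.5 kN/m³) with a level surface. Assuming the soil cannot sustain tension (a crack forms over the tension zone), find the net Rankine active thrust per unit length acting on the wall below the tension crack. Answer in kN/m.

29.8 kN/m

K_a = 0.4027; √K_a = 0.6346.
Tension-crack depth z_c = 2c/(γ√K_a) = 2×9.8/(18.5×0.6346) = 1.669 m.
σ_a at base = K_a γ H − 2c√K_a = 0.4027×18.5×4.5 − 2×9.8×0.6346 = 21.09 kPa.
P_a = ½ × 21.09 × (H − z_c) = 0.5×21.09×2.831 = 29.85 kN/m.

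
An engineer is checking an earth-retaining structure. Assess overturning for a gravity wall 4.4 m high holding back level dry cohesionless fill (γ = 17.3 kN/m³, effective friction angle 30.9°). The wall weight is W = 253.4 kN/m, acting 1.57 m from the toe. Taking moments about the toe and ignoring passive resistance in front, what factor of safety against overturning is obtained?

K_a = tan²(45° − 30.9°/2) = 0.3214.
P_a = ½K_aγH² = 0.5×0.3214×17.3×4.4² = 53.82 kN/m, acting at H/3 = 1.467 m above the base.
Overturning moment M_o = P_a × H/3 = 53.82 × 1.467 = 78.94.
Resisting moment M_r = W × 1.57 = 253.4 × 1.57 = 397.8.
FS_overturning = M_r/M_o = 397.8/78.94 = 5.040.

5.04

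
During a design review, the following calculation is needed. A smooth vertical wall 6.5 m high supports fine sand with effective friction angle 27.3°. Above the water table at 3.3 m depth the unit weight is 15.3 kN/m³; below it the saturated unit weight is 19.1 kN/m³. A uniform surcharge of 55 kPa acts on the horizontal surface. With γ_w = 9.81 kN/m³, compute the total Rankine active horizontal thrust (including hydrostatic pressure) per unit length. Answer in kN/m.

291 kN/m

K_a = tan²(45° − φ/2) = 0.3711.
γ' = 19.1 − 9.81 = 9.290 kN/m³. h₂ = H − d_w = 3.2 m.
σ'_h: at surface K_a·q = 20.41; at WT K_a(q+γd_w) = 39.15; at base K_a(q+γd_w+γ'h₂) = 50.18 kPa.
P₁ = ½(20.41+39.15)×3.3 = 98.28; P₂ = ½(39.15+50.18)×3.2 = 142.9; P_w = ½γ_w h₂² = 50.23.
Total = 98.28+142.9+50.23 = 291.4 kN/m.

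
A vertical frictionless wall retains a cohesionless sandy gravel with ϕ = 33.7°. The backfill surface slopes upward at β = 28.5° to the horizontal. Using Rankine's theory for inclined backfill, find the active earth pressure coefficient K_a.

0.451

K_a = cos β · (cos β − √(cos²β − cos²φ)) / (cos β + √(cos²β − cos²φ)).
cos β = 0.8788, cos φ = 0.8320, √(cos²β − cos²φ) = 0.2831.
K_a = 0.8788 × (0.8788 − 0.2831)/(0.8788 + 0.2831) = 0.4505.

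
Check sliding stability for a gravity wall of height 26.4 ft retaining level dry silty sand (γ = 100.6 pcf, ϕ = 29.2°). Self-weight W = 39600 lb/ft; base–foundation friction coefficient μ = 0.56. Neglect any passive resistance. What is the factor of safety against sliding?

1.84

K_a = tan²(45° − 29.2°/2) = 0.3442.
P_a = ½K_aγH² = 0.5×0.3442×100.6×26.4² = 12070 lb/ft, acting at H/3 = 8.800 ft above the base.
FS_sliding = μW / P_a = 0.56×39600 / 12070 = 1.838.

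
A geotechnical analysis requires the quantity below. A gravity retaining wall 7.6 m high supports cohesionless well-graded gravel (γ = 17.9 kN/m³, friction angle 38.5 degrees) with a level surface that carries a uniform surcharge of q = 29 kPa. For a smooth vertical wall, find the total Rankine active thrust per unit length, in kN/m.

172 kN/m

K_a = tan²(45° − φ/2) = 0.2327.
Soil triangle: ½ K_a γ H² = 0.5×0.2327×17.9×7.6² = 120.3 kN/m.
Surcharge rectangle: K_a q H = 0.2327×29×7.6 = 51.28 kN/m.
Total = 120.3 + 51.28 = 171.5 kN/m.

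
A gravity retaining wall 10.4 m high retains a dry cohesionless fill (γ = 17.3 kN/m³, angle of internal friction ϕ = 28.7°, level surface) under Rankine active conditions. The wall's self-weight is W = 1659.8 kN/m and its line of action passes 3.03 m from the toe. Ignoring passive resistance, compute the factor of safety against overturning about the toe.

K_a = tan²(45° − 28.7°/2) = 0.3511.
P_a = ½K_aγH² = 0.5×0.3511×17.3×10.4² = 328.5 kN/m, acting at H/3 = 3.467 m above the base.
Overturning moment M_o = P_a × H/3 = 328.5 × 3.467 = 1139.
Resisting moment M_r = W × 3.03 = 1659.8 × 3.03 = 5029.
FS_overturning = M_r/M_o = 5029/1139 = 4.416.

4.42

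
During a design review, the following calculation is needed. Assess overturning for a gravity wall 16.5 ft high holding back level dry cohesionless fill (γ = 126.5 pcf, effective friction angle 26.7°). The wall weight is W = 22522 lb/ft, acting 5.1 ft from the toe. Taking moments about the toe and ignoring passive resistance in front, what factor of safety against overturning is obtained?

3.19

K_a = tan²(45° − 26.7°/2) = 0.3800.
P_a = ½K_aγH² = 0.5×0.3800×126.5×16.5² = 6543 lb/ft, acting at H/3 = 5.500 ft above the base.
Overturning moment M_o = P_a × H/3 = 6543 × 5.500 = 35990.
Resisting moment M_r = W × 5.1 = 22522 × 5.1 = 114900.
FS_overturning = M_r/M_o = 114900/35990 = 3.192.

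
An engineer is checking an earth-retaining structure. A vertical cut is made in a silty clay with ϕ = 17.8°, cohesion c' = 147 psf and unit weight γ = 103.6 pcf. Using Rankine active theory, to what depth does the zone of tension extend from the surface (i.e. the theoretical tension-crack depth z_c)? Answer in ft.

K_a = tan²(45° − 17.8°/2) = 0.5318; √K_a = 0.7292.
The active pressure is zero where K_a γ z = 2c√K_a, so z_c = 2c/(γ√K_a) = 2×147/(103.6×0.7292) = 3.892 ft.

3.89 ft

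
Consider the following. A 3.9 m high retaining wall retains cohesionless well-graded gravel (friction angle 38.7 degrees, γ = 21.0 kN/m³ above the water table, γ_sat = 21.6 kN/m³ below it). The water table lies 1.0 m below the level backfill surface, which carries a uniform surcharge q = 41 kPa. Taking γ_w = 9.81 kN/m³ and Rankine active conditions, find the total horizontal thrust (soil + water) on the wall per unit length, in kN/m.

106 kN/m

K_a = tan²(45° − φ/2) = 0.2306.
γ' = 21.6 − 9.81 = 11.79 kN/m³. h₂ = H − d_w = 2.9 m.
σ'_h: at surface K_a·q = 9.454; at WT K_a(q+γd_w) = 14.30; at base K_a(q+γd_w+γ'h₂) = 22.18 kPa.
P₁ = ½(9.454+14.30)×1.0 = 11.88; P₂ = ½(14.30+22.18)×2.9 = 52.89; P_w = ½γ_w h₂² = 41.25.
Total = 11.88+52.89+41.25 = 106.0 kN/m.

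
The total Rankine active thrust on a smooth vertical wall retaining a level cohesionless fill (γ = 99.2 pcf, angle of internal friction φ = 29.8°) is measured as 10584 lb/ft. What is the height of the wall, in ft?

K_a = 0.3360. P_a = ½ K_a γ H² ⇒ H = √(2P_a/(K_a γ)).
H = √(2×10584/(0.3360×99.2)) = 25.20 ft.

25.2 ft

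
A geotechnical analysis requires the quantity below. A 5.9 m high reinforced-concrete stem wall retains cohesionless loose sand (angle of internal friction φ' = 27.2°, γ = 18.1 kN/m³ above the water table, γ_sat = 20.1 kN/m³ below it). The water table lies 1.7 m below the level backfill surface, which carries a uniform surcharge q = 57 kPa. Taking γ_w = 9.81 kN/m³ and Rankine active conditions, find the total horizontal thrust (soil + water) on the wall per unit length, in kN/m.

K_a = tan²(45° − φ/2) = 0.3726.
γ' = 20.1 − 9.81 = 10.29 kN/m³. h₂ = H − d_w = 4.2 m.
σ'_h: at surface K_a·q = 21.24; at WT K_a(q+γd_w) = 32.70; at base K_a(q+γd_w+γ'h₂) = 48.80 kPa.
P₁ = ½(21.24+32.70)×1.7 = 45.85; P₂ = ½(32.70+48.80)×4.2 = 171.2; P_w = ½γ_w h₂² = 86.52.
Total = 45.85+171.2+86.52 = 303.5 kN/m.

304 kN/m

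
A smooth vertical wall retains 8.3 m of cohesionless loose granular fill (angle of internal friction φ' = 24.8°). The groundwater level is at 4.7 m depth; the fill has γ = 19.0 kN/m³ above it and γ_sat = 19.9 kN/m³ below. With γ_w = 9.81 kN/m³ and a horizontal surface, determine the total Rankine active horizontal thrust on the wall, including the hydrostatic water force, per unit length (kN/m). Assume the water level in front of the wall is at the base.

K_a = tan²(45° − φ/2) = 0.4090.
γ' = 19.9 − 9.81 = 10.09 kN/m³. Depth below WT = 3.6 m.
σ'_h at WT = K_a γ d_w = 36.52 kPa; at base = 36.52 + K_a γ' × 3.6 = 51.38 kPa.
P₁ (0–4.7 m) = ½×36.52×4.7 = 85.83. P₂ (4.7–8.3 m) = ½(36.52+51.38)×3.6 = 158.2.
P_w = ½ γ_w h₂² = 0.5×9.81×3.6² = 63.57. Total = 85.83+158.2+63.57 = 307.6 kN/m.

308 kN/m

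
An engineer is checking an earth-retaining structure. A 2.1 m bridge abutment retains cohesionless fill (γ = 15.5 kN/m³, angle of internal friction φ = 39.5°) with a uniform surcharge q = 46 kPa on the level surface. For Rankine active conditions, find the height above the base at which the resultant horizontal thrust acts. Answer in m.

0.959 m

K_a = 0.2224.
Triangular part P₁ = ½K_aγH² = 7.602 at H/3 = 0.7000 m; rectangular part P₂ = K_a q H = 21.49 at H/2 = 1.050 m.
ȳ = (P₁·0.7000 + P₂·1.050)/(P₁+P₂) = 0.9585 m.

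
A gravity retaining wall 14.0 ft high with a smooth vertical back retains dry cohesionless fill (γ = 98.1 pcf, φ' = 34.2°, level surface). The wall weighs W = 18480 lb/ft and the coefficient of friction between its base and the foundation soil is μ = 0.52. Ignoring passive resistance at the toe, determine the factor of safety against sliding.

K_a = tan²(45° − 34.2°/2) = 0.2803.
P_a = ½K_aγH² = 0.5×0.2803×98.1×14.0² = 2695 lb/ft, acting at H/3 = 4.667 ft above the base.
FS_sliding = μW / P_a = 0.52×18480 / 2695 = 3.566.

3.57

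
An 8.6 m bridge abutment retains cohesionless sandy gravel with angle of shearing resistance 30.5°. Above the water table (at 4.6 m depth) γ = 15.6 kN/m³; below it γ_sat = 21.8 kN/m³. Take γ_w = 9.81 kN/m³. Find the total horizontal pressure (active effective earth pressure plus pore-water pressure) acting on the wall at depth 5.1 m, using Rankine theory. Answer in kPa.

K_a = (1 − sin φ)/(1 + sin φ) = 0.3267.
γ' = 21.8 − 9.81 = 11.99 kN/m³.
Effective vertical stress at 5.1 m: σ'_v = 15.6×4.6 + 11.99×0.500 = 77.75 kPa.
σ'_h = K_a σ'_v = 0.3267 × 77.75 = 25.40 kPa; u = γ_w × 0.500 = 4.905 kPa.
Total σ_h = 25.40 + 4.905 = 30.30 kPa.

30.3 kPa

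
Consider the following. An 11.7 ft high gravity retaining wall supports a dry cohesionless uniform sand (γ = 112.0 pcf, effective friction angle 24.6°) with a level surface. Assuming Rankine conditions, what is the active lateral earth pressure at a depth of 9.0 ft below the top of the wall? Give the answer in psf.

415 psf

K_a = (1 − sin φ)/(1 + sin φ) = 0.4121.
σ_h = K_a γ z = 0.4121 × 112.0 × 9.0 = 415.4 psf.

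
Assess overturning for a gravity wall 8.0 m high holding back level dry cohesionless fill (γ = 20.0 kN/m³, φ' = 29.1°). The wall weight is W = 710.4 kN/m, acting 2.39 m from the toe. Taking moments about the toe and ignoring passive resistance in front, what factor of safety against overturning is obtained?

2.88

K_a = tan²(45° − 29.1°/2) = 0.3456.
P_a = ½K_aγH² = 0.5×0.3456×20.0×8.0² = 221.2 kN/m, acting at H/3 = 2.667 m above the base.
Overturning moment M_o = P_a × H/3 = 221.2 × 2.667 = 589.8.
Resisting moment M_r = W × 2.39 = 710.4 × 2.39 = 1698.
FS_overturning = M_r/M_o = 1698/589.8 = 2.879.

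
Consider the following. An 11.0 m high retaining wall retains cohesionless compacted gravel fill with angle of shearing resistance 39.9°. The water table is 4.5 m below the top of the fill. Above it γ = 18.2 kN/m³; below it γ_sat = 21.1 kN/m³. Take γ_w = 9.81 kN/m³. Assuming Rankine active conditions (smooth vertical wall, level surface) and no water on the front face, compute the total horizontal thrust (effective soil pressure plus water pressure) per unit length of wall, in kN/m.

K_a = tan²(45° − φ/2) = 0.2184.
γ' = 21.1 − 9.81 = 11.29 kN/m³. Depth below WT = 6.5 m.
σ'_h at WT = K_a γ d_w = 17.89 kPa; at base = 17.89 + K_a γ' × 6.5 = 33.92 kPa.
P₁ (0–4.5 m) = ½×17.89×4.5 = 40.25. P₂ (4.5–11.0 m) = ½(17.89+33.92)×6.5 = 168.4.
P_w = ½ γ_w h₂² = 0.5×9.81×6.5² = 207.2. Total = 40.25+168.4+207.2 = 415.9 kN/m.

416 kN/m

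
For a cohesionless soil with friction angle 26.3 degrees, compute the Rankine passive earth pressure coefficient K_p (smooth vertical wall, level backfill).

K_p = (1 + sin φ)/(1 − sin φ) = tan²(45° + 26.3°/2) = 2.591.

2.59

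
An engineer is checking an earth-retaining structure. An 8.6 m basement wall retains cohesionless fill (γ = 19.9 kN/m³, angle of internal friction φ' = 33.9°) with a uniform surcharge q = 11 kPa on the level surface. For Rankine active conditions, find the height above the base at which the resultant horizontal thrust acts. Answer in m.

3.03 m

K_a = 0.2839.
Triangular part P₁ = ½K_aγH² = 208.9 at H/3 = 2.867 m; rectangular part P₂ = K_a q H = 26.86 at H/2 = 4.300 m.
ȳ = (P₁·2.867 + P₂·4.300)/(P₁+P₂) = 3.030 m.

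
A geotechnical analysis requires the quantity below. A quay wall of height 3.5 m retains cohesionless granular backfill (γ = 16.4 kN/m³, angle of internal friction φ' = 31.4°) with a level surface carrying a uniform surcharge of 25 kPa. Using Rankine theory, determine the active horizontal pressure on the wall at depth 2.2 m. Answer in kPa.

K_a = (1 − sin φ)/(1 + sin φ) = 0.3149.
σ_v = γz + q = 16.4 × 2.2 + 25 = 61.08 kPa.
σ_h = K_a σ_v = 0.3149 × 61.08 = 19.24 kPa.

19.2 kPa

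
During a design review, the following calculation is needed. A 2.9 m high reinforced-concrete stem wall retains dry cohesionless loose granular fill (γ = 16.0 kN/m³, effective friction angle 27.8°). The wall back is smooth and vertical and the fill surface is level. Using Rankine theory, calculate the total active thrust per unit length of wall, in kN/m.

24.5 kN/m

K_a = tan²(45° − φ/2) = 0.3639.
P_a = ½ K_a γ H² = 0.5 × 0.3639 × 16.0 × 2.9² = 24.48 kN/m.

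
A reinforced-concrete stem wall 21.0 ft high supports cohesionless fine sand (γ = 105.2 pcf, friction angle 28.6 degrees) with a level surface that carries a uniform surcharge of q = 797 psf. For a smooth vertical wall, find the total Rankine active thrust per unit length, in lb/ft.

14100 lb/ft

K_a = tan²(45° − φ/2) = 0.3525.
Soil triangle: ½ K_a γ H² = 0.5×0.3525×105.2×21.0² = 8178 lb/ft.
Surcharge rectangle: K_a q H = 0.3525×797×21.0 = 5901 lb/ft.
Total = 8178 + 5901 = 14080 lb/ft.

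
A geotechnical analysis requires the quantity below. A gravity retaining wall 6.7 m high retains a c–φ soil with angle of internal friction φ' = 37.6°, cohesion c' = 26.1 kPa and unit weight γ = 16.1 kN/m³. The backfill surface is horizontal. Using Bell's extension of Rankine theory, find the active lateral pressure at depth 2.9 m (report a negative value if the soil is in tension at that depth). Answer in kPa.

-14.4 kPa

K_a = (1 − sin φ)/(1 + sin φ) = 0.2421.
σ_a = K_a γ z − 2c√K_a = 0.2421×16.1×2.9 − 2×26.1×0.4921 = -14.38 kPa.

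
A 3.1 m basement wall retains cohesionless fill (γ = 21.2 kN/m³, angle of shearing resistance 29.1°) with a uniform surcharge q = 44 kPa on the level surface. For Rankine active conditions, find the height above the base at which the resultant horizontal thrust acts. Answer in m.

1.33 m

K_a = 0.3456.
Triangular part P₁ = ½K_aγH² = 35.20 at H/3 = 1.033 m; rectangular part P₂ = K_a q H = 47.14 at H/2 = 1.550 m.
ȳ = (P₁·1.033 + P₂·1.550)/(P₁+P₂) = 1.329 m.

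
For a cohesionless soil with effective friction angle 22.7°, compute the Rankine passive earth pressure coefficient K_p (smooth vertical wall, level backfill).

2.26

K_p = (1 + sin φ)/(1 − sin φ) = tan²(45° + 22.7°/2) = 2.257.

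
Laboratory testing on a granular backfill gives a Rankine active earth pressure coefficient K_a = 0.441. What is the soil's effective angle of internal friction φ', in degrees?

22.8°

K_a = tan²(45° − φ/2) ⇒ 45° − φ/2 = arctan(√0.441) = 33.59°.
φ = 2(45° − 33.59°) = 22.83°.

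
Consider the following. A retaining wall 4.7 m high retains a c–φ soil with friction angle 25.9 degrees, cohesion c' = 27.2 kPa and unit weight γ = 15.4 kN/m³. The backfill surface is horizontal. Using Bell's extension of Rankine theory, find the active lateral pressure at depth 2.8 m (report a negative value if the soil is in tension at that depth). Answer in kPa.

K_a = (1 − sin φ)/(1 + sin φ) = 0.3920.
σ_a = K_a γ z − 2c√K_a = 0.3920×15.4×2.8 − 2×27.2×0.6261 = -17.16 kPa.

-17.2 kPa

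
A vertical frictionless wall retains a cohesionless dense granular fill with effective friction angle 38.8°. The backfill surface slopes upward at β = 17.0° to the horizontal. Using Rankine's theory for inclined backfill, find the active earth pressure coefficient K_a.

K_a = cos β · (cos β − √(cos²β − cos²φ)) / (cos β + √(cos²β − cos²φ)).
cos β = 0.9563, cos φ = 0.7793, √(cos²β − cos²φ) = 0.5542.
K_a = 0.9563 × (0.9563 − 0.5542)/(0.9563 + 0.5542) = 0.2546.

0.255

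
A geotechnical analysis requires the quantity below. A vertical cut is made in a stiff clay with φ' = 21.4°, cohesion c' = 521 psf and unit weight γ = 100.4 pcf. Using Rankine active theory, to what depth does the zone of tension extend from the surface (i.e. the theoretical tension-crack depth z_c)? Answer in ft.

15.2 ft

K_a = tan²(45° − 21.4°/2) = 0.4653; √K_a = 0.6822.
The active pressure is zero where K_a γ z = 2c√K_a, so z_c = 2c/(γ√K_a) = 2×521/(100.4×0.6822) = 15.21 ft.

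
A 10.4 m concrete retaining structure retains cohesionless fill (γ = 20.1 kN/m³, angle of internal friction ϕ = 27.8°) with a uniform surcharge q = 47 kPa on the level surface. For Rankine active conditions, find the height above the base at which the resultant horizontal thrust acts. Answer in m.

K_a = 0.3639.
Triangular part P₁ = ½K_aγH² = 395.6 at H/3 = 3.467 m; rectangular part P₂ = K_a q H = 177.9 at H/2 = 5.200 m.
ȳ = (P₁·3.467 + P₂·5.200)/(P₁+P₂) = 4.004 m.

4.00 m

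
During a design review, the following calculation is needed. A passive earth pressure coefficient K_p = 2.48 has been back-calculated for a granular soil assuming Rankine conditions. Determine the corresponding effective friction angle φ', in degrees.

K_p = (1+sin φ)/(1−sin φ) ⇒ sin φ = (K_p − 1)/(K_p + 1) = 0.4253.
φ = arcsin(0.4253) = 25.17°.

25.2°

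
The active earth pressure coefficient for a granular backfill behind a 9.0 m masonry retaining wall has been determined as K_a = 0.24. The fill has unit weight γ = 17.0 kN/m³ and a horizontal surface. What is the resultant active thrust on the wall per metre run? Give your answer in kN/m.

P = ½ K_a γ H² = 0.5 × 0.24 × 17.0 × 9.0² = 165.2 kN/m.

165 kN/m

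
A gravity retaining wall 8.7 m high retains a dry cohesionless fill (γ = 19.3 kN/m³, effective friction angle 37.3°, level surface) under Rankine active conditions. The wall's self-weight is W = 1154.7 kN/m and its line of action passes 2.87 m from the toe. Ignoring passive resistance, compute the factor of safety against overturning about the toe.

K_a = tan²(45° − 37.3°/2) = 0.2453.
P_a = ½K_aγH² = 0.5×0.2453×19.3×8.7² = 179.2 kN/m, acting at H/3 = 2.900 m above the base.
Overturning moment M_o = P_a × H/3 = 179.2 × 2.900 = 519.7.
Resisting moment M_r = W × 2.87 = 1154.7 × 2.87 = 3314.
FS_overturning = M_r/M_o = 3314/519.7 = 6.377.

6.38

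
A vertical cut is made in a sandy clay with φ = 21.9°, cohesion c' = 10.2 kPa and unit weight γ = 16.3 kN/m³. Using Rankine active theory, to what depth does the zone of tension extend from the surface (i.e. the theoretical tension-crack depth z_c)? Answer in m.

K_a = tan²(45° − 21.9°/2) = 0.4567; √K_a = 0.6758.
The active pressure is zero where K_a γ z = 2c√K_a, so z_c = 2c/(γ√K_a) = 2×10.2/(16.3×0.6758) = 1.852 m.

1.85 m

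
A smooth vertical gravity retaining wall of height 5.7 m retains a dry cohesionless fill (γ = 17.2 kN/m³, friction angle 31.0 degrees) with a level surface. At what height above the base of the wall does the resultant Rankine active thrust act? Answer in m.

1.90 m

K_a = 0.3201.
The pressure distribution is triangular, so the resultant acts at H/3 above the base = 5.7/3 = 1.900 m.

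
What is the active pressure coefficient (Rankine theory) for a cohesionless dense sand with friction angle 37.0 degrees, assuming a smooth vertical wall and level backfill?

0.249

K_a = (1 − sin φ)/(1 + sin φ) = (1 − sin 37.0°)/(1 + sin 37.0°) = 0.2486.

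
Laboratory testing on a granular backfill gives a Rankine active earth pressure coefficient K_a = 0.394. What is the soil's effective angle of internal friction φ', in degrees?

25.8°

K_a = tan²(45° − φ/2) ⇒ 45° − φ/2 = arctan(√0.394) = 32.12°.
φ = 2(45° − 32.12°) = 25.77°.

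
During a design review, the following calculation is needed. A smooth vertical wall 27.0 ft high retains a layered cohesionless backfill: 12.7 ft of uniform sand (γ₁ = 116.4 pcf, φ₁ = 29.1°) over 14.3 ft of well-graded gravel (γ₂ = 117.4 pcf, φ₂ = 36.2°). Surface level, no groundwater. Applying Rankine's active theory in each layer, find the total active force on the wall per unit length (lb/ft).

K_a1 = tan²(45°−29.1°/2) = 0.3456; K_a2 = tan²(45°−36.2°/2) = 0.2574.
Layer 1: σ at base = K_a1 γ₁ h₁ = 510.9 psf; P₁ = ½×510.9×12.7 = 3244.
Layer 2: σ_v at top = γ₁h₁ = 1478; σ_h top = K_a2×1478 = 380.5; σ_h base = K_a2×(1478+117.4×14.3) = 812.6.
P₂ = ½(380.5+812.6)×14.3 = 8530. Total P_a = 3244+8530 = 11770 lb/ft.

11800 lb/ft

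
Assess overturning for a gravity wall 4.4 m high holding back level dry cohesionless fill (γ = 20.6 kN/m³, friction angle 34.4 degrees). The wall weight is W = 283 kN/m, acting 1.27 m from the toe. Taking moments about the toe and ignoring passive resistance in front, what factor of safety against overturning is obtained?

4.42

K_a = tan²(45° − 34.4°/2) = 0.2780.
P_a = ½K_aγH² = 0.5×0.2780×20.6×4.4² = 55.43 kN/m, acting at H/3 = 1.467 m above the base.
Overturning moment M_o = P_a × H/3 = 55.43 × 1.467 = 81.30.
Resisting moment M_r = W × 1.27 = 283 × 1.27 = 359.4.
FS_overturning = M_r/M_o = 359.4/81.30 = 4.421.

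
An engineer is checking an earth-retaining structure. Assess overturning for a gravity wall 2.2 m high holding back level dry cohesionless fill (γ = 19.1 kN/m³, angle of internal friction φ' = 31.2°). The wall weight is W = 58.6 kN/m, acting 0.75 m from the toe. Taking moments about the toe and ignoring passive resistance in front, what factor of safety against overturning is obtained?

K_a = tan²(45° − 31.2°/2) = 0.3175.
P_a = ½K_aγH² = 0.5×0.3175×19.1×2.2² = 14.68 kN/m, acting at H/3 = 0.7333 m above the base.
Overturning moment M_o = P_a × H/3 = 14.68 × 0.7333 = 10.76.
Resisting moment M_r = W × 0.75 = 58.6 × 0.75 = 43.95.
FS_overturning = M_r/M_o = 43.95/10.76 = 4.084.

4.08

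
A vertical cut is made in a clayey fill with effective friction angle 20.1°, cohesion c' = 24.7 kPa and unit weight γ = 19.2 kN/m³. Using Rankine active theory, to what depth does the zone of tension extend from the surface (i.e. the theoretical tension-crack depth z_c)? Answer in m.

3.68 m

K_a = tan²(45° − 20.1°/2) = 0.4885; √K_a = 0.6989.
The active pressure is zero where K_a γ z = 2c√K_a, so z_c = 2c/(γ√K_a) = 2×24.7/(19.2×0.6989) = 3.681 m.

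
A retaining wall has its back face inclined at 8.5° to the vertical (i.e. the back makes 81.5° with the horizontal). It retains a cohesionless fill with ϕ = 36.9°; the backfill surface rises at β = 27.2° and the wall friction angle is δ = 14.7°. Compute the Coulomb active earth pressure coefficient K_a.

K_a = sin²(α+φ) / [sin²α · sin(α−δ) · (1 + √{sin(φ+δ)sin(φ−β) / (sin(α−δ)sin(α+β))})²].
With α = 81.5°, φ = 36.9°, δ = 14.7°, β = 27.2°: K_a = 0.4458.

0.446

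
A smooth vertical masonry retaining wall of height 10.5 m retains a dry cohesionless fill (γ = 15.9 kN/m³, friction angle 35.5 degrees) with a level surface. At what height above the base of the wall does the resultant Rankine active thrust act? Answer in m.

3.50 m

K_a = 0.2653.
The pressure distribution is triangular, so the resultant acts at H/3 above the base = 10.5/3 = 3.500 m.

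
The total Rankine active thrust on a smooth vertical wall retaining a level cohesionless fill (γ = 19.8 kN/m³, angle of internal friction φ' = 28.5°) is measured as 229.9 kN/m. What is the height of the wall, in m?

K_a = 0.3540. P_a = ½ K_a γ H² ⇒ H = √(2P_a/(K_a γ)).
H = √(2×229.9/(0.3540×19.8)) = 8.100 m.

8.10 m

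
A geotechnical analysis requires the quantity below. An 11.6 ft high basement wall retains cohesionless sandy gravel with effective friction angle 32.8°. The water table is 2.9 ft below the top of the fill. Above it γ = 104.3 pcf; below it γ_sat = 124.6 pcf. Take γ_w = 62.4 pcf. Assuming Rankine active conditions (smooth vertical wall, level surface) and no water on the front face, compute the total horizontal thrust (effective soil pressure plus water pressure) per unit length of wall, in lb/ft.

K_a = tan²(45° − φ/2) = 0.2973.
γ' = 124.6 − 62.4 = 62.20 pcf. Depth below WT = 8.7 ft.
σ'_h at WT = K_a γ d_w = 89.91 psf; at base = 89.91 + K_a γ' × 8.7 = 250.8 psf.
P₁ (0–2.9 ft) = ½×89.91×2.9 = 130.4. P₂ (2.9–11.6 ft) = ½(89.91+250.8)×8.7 = 1482.
P_w = ½ γ_w h₂² = 0.5×62.4×8.7² = 2362. Total = 130.4+1482+2362 = 3974 lb/ft.

3970 lb/ft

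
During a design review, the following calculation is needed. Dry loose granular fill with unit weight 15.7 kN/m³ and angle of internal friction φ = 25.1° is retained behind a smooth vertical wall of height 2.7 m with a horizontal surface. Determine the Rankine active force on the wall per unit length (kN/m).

23.1 kN/m

K_a = tan²(45° − φ/2) = 0.4043.
P_a = ½ K_a γ H² = 0.5 × 0.4043 × 15.7 × 2.7² = 23.14 kN/m.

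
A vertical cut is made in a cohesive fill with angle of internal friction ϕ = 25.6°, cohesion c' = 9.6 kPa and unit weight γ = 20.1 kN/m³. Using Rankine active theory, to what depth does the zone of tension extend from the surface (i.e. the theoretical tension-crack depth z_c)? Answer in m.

1.52 m

K_a = tan²(45° − 25.6°/2) = 0.3966; √K_a = 0.6297.
The active pressure is zero where K_a γ z = 2c√K_a, so z_c = 2c/(γ√K_a) = 2×9.6/(20.1×0.6297) = 1.517 m.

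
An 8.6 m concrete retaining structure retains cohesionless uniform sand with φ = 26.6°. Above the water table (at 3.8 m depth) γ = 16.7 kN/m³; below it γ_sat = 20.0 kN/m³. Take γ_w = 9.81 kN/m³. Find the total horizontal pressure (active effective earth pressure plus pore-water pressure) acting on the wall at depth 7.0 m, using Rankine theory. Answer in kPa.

68.0 kPa

K_a = (1 − sin φ)/(1 + sin φ) = 0.3814.
γ' = 20.0 − 9.81 = 10.19 kN/m³.
Effective vertical stress at 7.0 m: σ'_v = 16.7×3.8 + 10.19×3.20 = 96.07 kPa.
σ'_h = K_a σ'_v = 0.3814 × 96.07 = 36.64 kPa; u = γ_w × 3.20 = 31.39 kPa.
Total σ_h = 36.64 + 31.39 = 68.04 kPa.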